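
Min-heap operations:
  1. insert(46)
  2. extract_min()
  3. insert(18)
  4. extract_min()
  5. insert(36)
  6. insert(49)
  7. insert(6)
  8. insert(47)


insert(46) -> [46]
extract_min()->46, []
insert(18) -> [18]
extract_min()->18, []
insert(36) -> [36]
insert(49) -> [36, 49]
insert(6) -> [6, 49, 36]
insert(47) -> [6, 47, 36, 49]

Final heap: [6, 47, 36, 49]


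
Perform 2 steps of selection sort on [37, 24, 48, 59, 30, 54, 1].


Initial: [37, 24, 48, 59, 30, 54, 1]
Step 1: min=1 at 6
  Swap: [1, 24, 48, 59, 30, 54, 37]
Step 2: min=24 at 1
  Swap: [1, 24, 48, 59, 30, 54, 37]

After 2 steps: [1, 24, 48, 59, 30, 54, 37]


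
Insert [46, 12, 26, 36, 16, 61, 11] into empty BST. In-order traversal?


Insert 46: root
Insert 12: L from 46
Insert 26: L from 46 -> R from 12
Insert 36: L from 46 -> R from 12 -> R from 26
Insert 16: L from 46 -> R from 12 -> L from 26
Insert 61: R from 46
Insert 11: L from 46 -> L from 12

In-order: [11, 12, 16, 26, 36, 46, 61]


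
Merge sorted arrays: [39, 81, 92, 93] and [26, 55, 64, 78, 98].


Take 26 from B
Take 39 from A
Take 55 from B
Take 64 from B
Take 78 from B
Take 81 from A
Take 92 from A
Take 93 from A

Merged: [26, 39, 55, 64, 78, 81, 92, 93, 98]


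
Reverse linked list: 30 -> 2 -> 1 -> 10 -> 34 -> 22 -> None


Step 1: curr=30, set curr.next=prev(None) | reversed so far: 30
Step 2: curr=2, set curr.next=prev(30) | reversed so far: 2 -> 30
Step 3: curr=1, set curr.next=prev(2) | reversed so far: 1 -> 2 -> 30
Step 4: curr=10, set curr.next=prev(1) | reversed so far: 10 -> 1 -> 2 -> 30
Step 5: curr=34, set curr.next=prev(10) | reversed so far: 34 -> 10 -> 1 -> 2 -> 30
Step 6: curr=22, set curr.next=prev(34) | reversed so far: 22 -> 34 -> 10 -> 1 -> 2 -> 30

22 -> 34 -> 10 -> 1 -> 2 -> 30 -> None


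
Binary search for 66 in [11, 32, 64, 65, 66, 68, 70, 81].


Step 1: lo=0, hi=7, mid=3, val=65
Step 2: lo=4, hi=7, mid=5, val=68
Step 3: lo=4, hi=4, mid=4, val=66

Found at index 4


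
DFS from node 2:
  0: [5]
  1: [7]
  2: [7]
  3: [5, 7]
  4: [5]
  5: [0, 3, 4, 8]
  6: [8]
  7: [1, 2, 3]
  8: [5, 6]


Visit 2, push [7]
Visit 7, push [3, 1]
Visit 1, push []
Visit 3, push [5]
Visit 5, push [8, 4, 0]
Visit 0, push []
Visit 4, push []
Visit 8, push [6]
Visit 6, push []

DFS order: [2, 7, 1, 3, 5, 0, 4, 8, 6]


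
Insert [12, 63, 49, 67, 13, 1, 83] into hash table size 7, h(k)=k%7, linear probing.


Insert 12: h=5 -> slot 5
Insert 63: h=0 -> slot 0
Insert 49: h=0, 1 probes -> slot 1
Insert 67: h=4 -> slot 4
Insert 13: h=6 -> slot 6
Insert 1: h=1, 1 probes -> slot 2
Insert 83: h=6, 4 probes -> slot 3

Table: [63, 49, 1, 83, 67, 12, 13]


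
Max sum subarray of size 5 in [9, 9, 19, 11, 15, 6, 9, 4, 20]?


[0:5]: 63
[1:6]: 60
[2:7]: 60
[3:8]: 45
[4:9]: 54

Max: 63 at [0:5]


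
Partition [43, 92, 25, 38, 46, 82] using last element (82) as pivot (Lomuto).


Pivot: 82
  43 <= 82: advance i (no swap)
  25 <= 82: swap -> [43, 25, 92, 38, 46, 82]
  38 <= 82: swap -> [43, 25, 38, 92, 46, 82]
  46 <= 82: swap -> [43, 25, 38, 46, 92, 82]
Place pivot at 4: [43, 25, 38, 46, 82, 92]

Partitioned: [43, 25, 38, 46, 82, 92]


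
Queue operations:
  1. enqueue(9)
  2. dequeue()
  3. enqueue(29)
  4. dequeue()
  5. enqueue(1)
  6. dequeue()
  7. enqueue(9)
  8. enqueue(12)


enqueue(9) -> [9]
dequeue()->9, []
enqueue(29) -> [29]
dequeue()->29, []
enqueue(1) -> [1]
dequeue()->1, []
enqueue(9) -> [9]
enqueue(12) -> [9, 12]

Final queue: [9, 12]


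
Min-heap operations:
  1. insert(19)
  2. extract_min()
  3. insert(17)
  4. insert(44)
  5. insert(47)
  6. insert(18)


insert(19) -> [19]
extract_min()->19, []
insert(17) -> [17]
insert(44) -> [17, 44]
insert(47) -> [17, 44, 47]
insert(18) -> [17, 18, 47, 44]

Final heap: [17, 18, 47, 44]


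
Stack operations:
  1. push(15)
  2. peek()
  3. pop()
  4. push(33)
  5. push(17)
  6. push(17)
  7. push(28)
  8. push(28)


push(15) -> [15]
peek()->15
pop()->15, []
push(33) -> [33]
push(17) -> [33, 17]
push(17) -> [33, 17, 17]
push(28) -> [33, 17, 17, 28]
push(28) -> [33, 17, 17, 28, 28]

Final stack: [33, 17, 17, 28, 28]


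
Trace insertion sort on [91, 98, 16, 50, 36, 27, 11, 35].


Initial: [91, 98, 16, 50, 36, 27, 11, 35]
Insert 98: [91, 98, 16, 50, 36, 27, 11, 35]
Insert 16: [16, 91, 98, 50, 36, 27, 11, 35]
Insert 50: [16, 50, 91, 98, 36, 27, 11, 35]
Insert 36: [16, 36, 50, 91, 98, 27, 11, 35]
Insert 27: [16, 27, 36, 50, 91, 98, 11, 35]
Insert 11: [11, 16, 27, 36, 50, 91, 98, 35]
Insert 35: [11, 16, 27, 35, 36, 50, 91, 98]

Sorted: [11, 16, 27, 35, 36, 50, 91, 98]


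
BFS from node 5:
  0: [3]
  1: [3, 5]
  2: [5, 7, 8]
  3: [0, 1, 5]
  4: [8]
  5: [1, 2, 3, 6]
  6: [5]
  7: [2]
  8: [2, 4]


Visit 5, enqueue [1, 2, 3, 6]
Visit 1, enqueue []
Visit 2, enqueue [7, 8]
Visit 3, enqueue [0]
Visit 6, enqueue []
Visit 7, enqueue []
Visit 8, enqueue [4]
Visit 0, enqueue []
Visit 4, enqueue []

BFS order: [5, 1, 2, 3, 6, 7, 8, 0, 4]


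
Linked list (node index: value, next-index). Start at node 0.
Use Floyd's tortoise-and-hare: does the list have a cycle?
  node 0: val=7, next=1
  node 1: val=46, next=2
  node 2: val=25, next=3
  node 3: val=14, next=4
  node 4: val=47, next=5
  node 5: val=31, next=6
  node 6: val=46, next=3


Floyd's tortoise (slow, +1) and hare (fast, +2):
  init: slow=0, fast=0
  step 1: slow=1, fast=2
  step 2: slow=2, fast=4
  step 3: slow=3, fast=6
  step 4: slow=4, fast=4
  slow == fast at node 4: cycle detected

Cycle: yes


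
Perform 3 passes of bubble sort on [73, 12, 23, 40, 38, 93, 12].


Initial: [73, 12, 23, 40, 38, 93, 12]
Pass 1: [12, 23, 40, 38, 73, 12, 93] (5 swaps)
Pass 2: [12, 23, 38, 40, 12, 73, 93] (2 swaps)
Pass 3: [12, 23, 38, 12, 40, 73, 93] (1 swaps)

After 3 passes: [12, 23, 38, 12, 40, 73, 93]


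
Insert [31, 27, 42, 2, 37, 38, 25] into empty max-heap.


Insert 31: [31]
Insert 27: [31, 27]
Insert 42: [42, 27, 31]
Insert 2: [42, 27, 31, 2]
Insert 37: [42, 37, 31, 2, 27]
Insert 38: [42, 37, 38, 2, 27, 31]
Insert 25: [42, 37, 38, 2, 27, 31, 25]

Final heap: [42, 37, 38, 2, 27, 31, 25]


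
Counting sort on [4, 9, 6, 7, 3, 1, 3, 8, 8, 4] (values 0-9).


Input: [4, 9, 6, 7, 3, 1, 3, 8, 8, 4]
Counts: [0, 1, 0, 2, 2, 0, 1, 1, 2, 1]

Sorted: [1, 3, 3, 4, 4, 6, 7, 8, 8, 9]


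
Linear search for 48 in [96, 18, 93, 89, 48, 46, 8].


i=0: 96!=48
i=1: 18!=48
i=2: 93!=48
i=3: 89!=48
i=4: 48==48 found!

Found at 4, 5 comps


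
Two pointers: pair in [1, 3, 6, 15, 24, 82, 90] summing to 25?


lo=0(1)+hi=6(90)=91
lo=0(1)+hi=5(82)=83
lo=0(1)+hi=4(24)=25

Yes: 1+24=25


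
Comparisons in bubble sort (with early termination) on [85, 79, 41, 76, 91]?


Algorithm: bubble sort (with early termination)
Input: [85, 79, 41, 76, 91]
Sorted: [41, 76, 79, 85, 91]

9


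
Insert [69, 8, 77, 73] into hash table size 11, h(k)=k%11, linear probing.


Insert 69: h=3 -> slot 3
Insert 8: h=8 -> slot 8
Insert 77: h=0 -> slot 0
Insert 73: h=7 -> slot 7

Table: [77, None, None, 69, None, None, None, 73, 8, None, None]


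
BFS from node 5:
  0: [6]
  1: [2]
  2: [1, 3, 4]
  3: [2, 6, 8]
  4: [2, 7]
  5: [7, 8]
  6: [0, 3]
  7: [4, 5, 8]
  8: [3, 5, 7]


Visit 5, enqueue [7, 8]
Visit 7, enqueue [4]
Visit 8, enqueue [3]
Visit 4, enqueue [2]
Visit 3, enqueue [6]
Visit 2, enqueue [1]
Visit 6, enqueue [0]
Visit 1, enqueue []
Visit 0, enqueue []

BFS order: [5, 7, 8, 4, 3, 2, 6, 1, 0]


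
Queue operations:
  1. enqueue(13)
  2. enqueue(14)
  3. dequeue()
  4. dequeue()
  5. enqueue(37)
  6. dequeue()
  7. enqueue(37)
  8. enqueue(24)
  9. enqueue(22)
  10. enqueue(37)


enqueue(13) -> [13]
enqueue(14) -> [13, 14]
dequeue()->13, [14]
dequeue()->14, []
enqueue(37) -> [37]
dequeue()->37, []
enqueue(37) -> [37]
enqueue(24) -> [37, 24]
enqueue(22) -> [37, 24, 22]
enqueue(37) -> [37, 24, 22, 37]

Final queue: [37, 24, 22, 37]


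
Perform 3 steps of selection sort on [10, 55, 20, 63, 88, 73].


Initial: [10, 55, 20, 63, 88, 73]
Step 1: min=10 at 0
  Swap: [10, 55, 20, 63, 88, 73]
Step 2: min=20 at 2
  Swap: [10, 20, 55, 63, 88, 73]
Step 3: min=55 at 2
  Swap: [10, 20, 55, 63, 88, 73]

After 3 steps: [10, 20, 55, 63, 88, 73]


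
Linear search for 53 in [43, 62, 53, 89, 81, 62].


i=0: 43!=53
i=1: 62!=53
i=2: 53==53 found!

Found at 2, 3 comps


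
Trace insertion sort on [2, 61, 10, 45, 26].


Initial: [2, 61, 10, 45, 26]
Insert 61: [2, 61, 10, 45, 26]
Insert 10: [2, 10, 61, 45, 26]
Insert 45: [2, 10, 45, 61, 26]
Insert 26: [2, 10, 26, 45, 61]

Sorted: [2, 10, 26, 45, 61]


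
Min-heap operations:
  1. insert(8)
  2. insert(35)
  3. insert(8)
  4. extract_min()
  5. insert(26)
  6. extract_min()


insert(8) -> [8]
insert(35) -> [8, 35]
insert(8) -> [8, 35, 8]
extract_min()->8, [8, 35]
insert(26) -> [8, 35, 26]
extract_min()->8, [26, 35]

Final heap: [26, 35]


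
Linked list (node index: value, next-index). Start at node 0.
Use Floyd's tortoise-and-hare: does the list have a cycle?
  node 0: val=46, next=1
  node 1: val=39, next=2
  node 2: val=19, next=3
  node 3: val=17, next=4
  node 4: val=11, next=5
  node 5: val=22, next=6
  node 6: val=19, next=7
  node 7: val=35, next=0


Floyd's tortoise (slow, +1) and hare (fast, +2):
  init: slow=0, fast=0
  step 1: slow=1, fast=2
  step 2: slow=2, fast=4
  step 3: slow=3, fast=6
  step 4: slow=4, fast=0
  step 5: slow=5, fast=2
  step 6: slow=6, fast=4
  step 7: slow=7, fast=6
  step 8: slow=0, fast=0
  slow == fast at node 0: cycle detected

Cycle: yes


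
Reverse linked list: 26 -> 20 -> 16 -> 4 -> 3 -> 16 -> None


Step 1: curr=26, set curr.next=prev(None) | reversed so far: 26
Step 2: curr=20, set curr.next=prev(26) | reversed so far: 20 -> 26
Step 3: curr=16, set curr.next=prev(20) | reversed so far: 16 -> 20 -> 26
Step 4: curr=4, set curr.next=prev(16) | reversed so far: 4 -> 16 -> 20 -> 26
Step 5: curr=3, set curr.next=prev(4) | reversed so far: 3 -> 4 -> 16 -> 20 -> 26
Step 6: curr=16, set curr.next=prev(3) | reversed so far: 16 -> 3 -> 4 -> 16 -> 20 -> 26

16 -> 3 -> 4 -> 16 -> 20 -> 26 -> None


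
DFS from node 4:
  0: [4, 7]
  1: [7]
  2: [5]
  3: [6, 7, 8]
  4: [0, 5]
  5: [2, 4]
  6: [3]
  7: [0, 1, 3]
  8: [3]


Visit 4, push [5, 0]
Visit 0, push [7]
Visit 7, push [3, 1]
Visit 1, push []
Visit 3, push [8, 6]
Visit 6, push []
Visit 8, push []
Visit 5, push [2]
Visit 2, push []

DFS order: [4, 0, 7, 1, 3, 6, 8, 5, 2]


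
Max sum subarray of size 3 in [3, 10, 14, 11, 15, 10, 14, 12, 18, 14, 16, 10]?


[0:3]: 27
[1:4]: 35
[2:5]: 40
[3:6]: 36
[4:7]: 39
[5:8]: 36
[6:9]: 44
[7:10]: 44
[8:11]: 48
[9:12]: 40

Max: 48 at [8:11]


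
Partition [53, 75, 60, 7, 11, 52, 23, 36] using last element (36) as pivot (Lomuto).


Pivot: 36
  7 <= 36: swap -> [7, 75, 60, 53, 11, 52, 23, 36]
  11 <= 36: swap -> [7, 11, 60, 53, 75, 52, 23, 36]
  23 <= 36: swap -> [7, 11, 23, 53, 75, 52, 60, 36]
Place pivot at 3: [7, 11, 23, 36, 75, 52, 60, 53]

Partitioned: [7, 11, 23, 36, 75, 52, 60, 53]


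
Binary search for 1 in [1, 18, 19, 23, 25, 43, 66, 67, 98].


Step 1: lo=0, hi=8, mid=4, val=25
Step 2: lo=0, hi=3, mid=1, val=18
Step 3: lo=0, hi=0, mid=0, val=1

Found at index 0


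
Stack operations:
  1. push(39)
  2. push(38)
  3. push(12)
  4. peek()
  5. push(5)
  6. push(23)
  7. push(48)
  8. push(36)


push(39) -> [39]
push(38) -> [39, 38]
push(12) -> [39, 38, 12]
peek()->12
push(5) -> [39, 38, 12, 5]
push(23) -> [39, 38, 12, 5, 23]
push(48) -> [39, 38, 12, 5, 23, 48]
push(36) -> [39, 38, 12, 5, 23, 48, 36]

Final stack: [39, 38, 12, 5, 23, 48, 36]


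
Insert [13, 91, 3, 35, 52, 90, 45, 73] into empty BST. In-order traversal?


Insert 13: root
Insert 91: R from 13
Insert 3: L from 13
Insert 35: R from 13 -> L from 91
Insert 52: R from 13 -> L from 91 -> R from 35
Insert 90: R from 13 -> L from 91 -> R from 35 -> R from 52
Insert 45: R from 13 -> L from 91 -> R from 35 -> L from 52
Insert 73: R from 13 -> L from 91 -> R from 35 -> R from 52 -> L from 90

In-order: [3, 13, 35, 45, 52, 73, 90, 91]


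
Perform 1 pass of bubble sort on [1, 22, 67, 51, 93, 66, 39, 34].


Initial: [1, 22, 67, 51, 93, 66, 39, 34]
Pass 1: [1, 22, 51, 67, 66, 39, 34, 93] (4 swaps)

After 1 pass: [1, 22, 51, 67, 66, 39, 34, 93]


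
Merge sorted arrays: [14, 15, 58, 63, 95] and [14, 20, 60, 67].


Take 14 from A
Take 14 from B
Take 15 from A
Take 20 from B
Take 58 from A
Take 60 from B
Take 63 from A
Take 67 from B

Merged: [14, 14, 15, 20, 58, 60, 63, 67, 95]


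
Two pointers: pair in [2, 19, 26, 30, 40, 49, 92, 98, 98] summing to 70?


lo=0(2)+hi=8(98)=100
lo=0(2)+hi=7(98)=100
lo=0(2)+hi=6(92)=94
lo=0(2)+hi=5(49)=51
lo=1(19)+hi=5(49)=68
lo=2(26)+hi=5(49)=75
lo=2(26)+hi=4(40)=66
lo=3(30)+hi=4(40)=70

Yes: 30+40=70


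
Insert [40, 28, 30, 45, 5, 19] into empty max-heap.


Insert 40: [40]
Insert 28: [40, 28]
Insert 30: [40, 28, 30]
Insert 45: [45, 40, 30, 28]
Insert 5: [45, 40, 30, 28, 5]
Insert 19: [45, 40, 30, 28, 5, 19]

Final heap: [45, 40, 30, 28, 5, 19]


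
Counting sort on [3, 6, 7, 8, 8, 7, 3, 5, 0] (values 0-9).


Input: [3, 6, 7, 8, 8, 7, 3, 5, 0]
Counts: [1, 0, 0, 2, 0, 1, 1, 2, 2, 0]

Sorted: [0, 3, 3, 5, 6, 7, 7, 8, 8]


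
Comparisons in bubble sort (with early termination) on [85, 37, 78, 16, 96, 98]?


Algorithm: bubble sort (with early termination)
Input: [85, 37, 78, 16, 96, 98]
Sorted: [16, 37, 78, 85, 96, 98]

14


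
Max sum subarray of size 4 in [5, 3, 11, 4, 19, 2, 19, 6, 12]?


[0:4]: 23
[1:5]: 37
[2:6]: 36
[3:7]: 44
[4:8]: 46
[5:9]: 39

Max: 46 at [4:8]


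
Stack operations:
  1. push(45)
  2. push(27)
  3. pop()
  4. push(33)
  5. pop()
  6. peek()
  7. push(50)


push(45) -> [45]
push(27) -> [45, 27]
pop()->27, [45]
push(33) -> [45, 33]
pop()->33, [45]
peek()->45
push(50) -> [45, 50]

Final stack: [45, 50]


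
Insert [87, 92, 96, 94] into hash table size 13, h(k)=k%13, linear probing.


Insert 87: h=9 -> slot 9
Insert 92: h=1 -> slot 1
Insert 96: h=5 -> slot 5
Insert 94: h=3 -> slot 3

Table: [None, 92, None, 94, None, 96, None, None, None, 87, None, None, None]


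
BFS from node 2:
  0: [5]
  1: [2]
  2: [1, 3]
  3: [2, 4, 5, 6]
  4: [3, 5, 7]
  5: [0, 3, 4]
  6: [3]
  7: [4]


Visit 2, enqueue [1, 3]
Visit 1, enqueue []
Visit 3, enqueue [4, 5, 6]
Visit 4, enqueue [7]
Visit 5, enqueue [0]
Visit 6, enqueue []
Visit 7, enqueue []
Visit 0, enqueue []

BFS order: [2, 1, 3, 4, 5, 6, 7, 0]


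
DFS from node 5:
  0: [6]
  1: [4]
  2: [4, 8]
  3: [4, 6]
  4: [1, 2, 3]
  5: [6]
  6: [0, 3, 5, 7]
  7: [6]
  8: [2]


Visit 5, push [6]
Visit 6, push [7, 3, 0]
Visit 0, push []
Visit 3, push [4]
Visit 4, push [2, 1]
Visit 1, push []
Visit 2, push [8]
Visit 8, push []
Visit 7, push []

DFS order: [5, 6, 0, 3, 4, 1, 2, 8, 7]


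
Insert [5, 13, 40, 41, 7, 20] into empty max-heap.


Insert 5: [5]
Insert 13: [13, 5]
Insert 40: [40, 5, 13]
Insert 41: [41, 40, 13, 5]
Insert 7: [41, 40, 13, 5, 7]
Insert 20: [41, 40, 20, 5, 7, 13]

Final heap: [41, 40, 20, 5, 7, 13]


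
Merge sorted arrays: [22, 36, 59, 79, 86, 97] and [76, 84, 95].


Take 22 from A
Take 36 from A
Take 59 from A
Take 76 from B
Take 79 from A
Take 84 from B
Take 86 from A
Take 95 from B

Merged: [22, 36, 59, 76, 79, 84, 86, 95, 97]


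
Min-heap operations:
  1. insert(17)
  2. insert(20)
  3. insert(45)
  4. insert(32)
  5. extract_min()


insert(17) -> [17]
insert(20) -> [17, 20]
insert(45) -> [17, 20, 45]
insert(32) -> [17, 20, 45, 32]
extract_min()->17, [20, 32, 45]

Final heap: [20, 32, 45]


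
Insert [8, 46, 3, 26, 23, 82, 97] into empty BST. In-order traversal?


Insert 8: root
Insert 46: R from 8
Insert 3: L from 8
Insert 26: R from 8 -> L from 46
Insert 23: R from 8 -> L from 46 -> L from 26
Insert 82: R from 8 -> R from 46
Insert 97: R from 8 -> R from 46 -> R from 82

In-order: [3, 8, 23, 26, 46, 82, 97]


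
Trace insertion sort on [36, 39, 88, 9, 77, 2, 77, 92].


Initial: [36, 39, 88, 9, 77, 2, 77, 92]
Insert 39: [36, 39, 88, 9, 77, 2, 77, 92]
Insert 88: [36, 39, 88, 9, 77, 2, 77, 92]
Insert 9: [9, 36, 39, 88, 77, 2, 77, 92]
Insert 77: [9, 36, 39, 77, 88, 2, 77, 92]
Insert 2: [2, 9, 36, 39, 77, 88, 77, 92]
Insert 77: [2, 9, 36, 39, 77, 77, 88, 92]
Insert 92: [2, 9, 36, 39, 77, 77, 88, 92]

Sorted: [2, 9, 36, 39, 77, 77, 88, 92]


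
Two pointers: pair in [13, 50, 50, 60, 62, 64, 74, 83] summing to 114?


lo=0(13)+hi=7(83)=96
lo=1(50)+hi=7(83)=133
lo=1(50)+hi=6(74)=124
lo=1(50)+hi=5(64)=114

Yes: 50+64=114


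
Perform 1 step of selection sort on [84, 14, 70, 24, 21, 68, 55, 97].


Initial: [84, 14, 70, 24, 21, 68, 55, 97]
Step 1: min=14 at 1
  Swap: [14, 84, 70, 24, 21, 68, 55, 97]

After 1 step: [14, 84, 70, 24, 21, 68, 55, 97]


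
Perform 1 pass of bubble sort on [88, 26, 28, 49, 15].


Initial: [88, 26, 28, 49, 15]
Pass 1: [26, 28, 49, 15, 88] (4 swaps)

After 1 pass: [26, 28, 49, 15, 88]


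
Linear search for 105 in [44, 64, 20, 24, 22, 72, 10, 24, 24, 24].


i=0: 44!=105
i=1: 64!=105
i=2: 20!=105
i=3: 24!=105
i=4: 22!=105
i=5: 72!=105
i=6: 10!=105
i=7: 24!=105
i=8: 24!=105
i=9: 24!=105

Not found, 10 comps


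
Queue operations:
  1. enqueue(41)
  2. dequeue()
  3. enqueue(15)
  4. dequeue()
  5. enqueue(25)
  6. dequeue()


enqueue(41) -> [41]
dequeue()->41, []
enqueue(15) -> [15]
dequeue()->15, []
enqueue(25) -> [25]
dequeue()->25, []

Final queue: []


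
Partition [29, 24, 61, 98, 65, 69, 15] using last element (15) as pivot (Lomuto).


Pivot: 15
Place pivot at 0: [15, 24, 61, 98, 65, 69, 29]

Partitioned: [15, 24, 61, 98, 65, 69, 29]


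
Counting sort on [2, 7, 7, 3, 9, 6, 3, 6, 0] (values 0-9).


Input: [2, 7, 7, 3, 9, 6, 3, 6, 0]
Counts: [1, 0, 1, 2, 0, 0, 2, 2, 0, 1]

Sorted: [0, 2, 3, 3, 6, 6, 7, 7, 9]


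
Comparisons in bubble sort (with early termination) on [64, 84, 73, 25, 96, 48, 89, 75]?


Algorithm: bubble sort (with early termination)
Input: [64, 84, 73, 25, 96, 48, 89, 75]
Sorted: [25, 48, 64, 73, 75, 84, 89, 96]

25


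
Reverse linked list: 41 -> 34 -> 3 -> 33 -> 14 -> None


Step 1: curr=41, set curr.next=prev(None) | reversed so far: 41
Step 2: curr=34, set curr.next=prev(41) | reversed so far: 34 -> 41
Step 3: curr=3, set curr.next=prev(34) | reversed so far: 3 -> 34 -> 41
Step 4: curr=33, set curr.next=prev(3) | reversed so far: 33 -> 3 -> 34 -> 41
Step 5: curr=14, set curr.next=prev(33) | reversed so far: 14 -> 33 -> 3 -> 34 -> 41

14 -> 33 -> 3 -> 34 -> 41 -> None


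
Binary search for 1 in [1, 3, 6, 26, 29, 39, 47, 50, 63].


Step 1: lo=0, hi=8, mid=4, val=29
Step 2: lo=0, hi=3, mid=1, val=3
Step 3: lo=0, hi=0, mid=0, val=1

Found at index 0


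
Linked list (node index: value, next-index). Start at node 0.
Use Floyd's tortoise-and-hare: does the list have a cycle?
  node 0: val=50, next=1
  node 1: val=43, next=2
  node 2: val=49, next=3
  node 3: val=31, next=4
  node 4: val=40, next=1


Floyd's tortoise (slow, +1) and hare (fast, +2):
  init: slow=0, fast=0
  step 1: slow=1, fast=2
  step 2: slow=2, fast=4
  step 3: slow=3, fast=2
  step 4: slow=4, fast=4
  slow == fast at node 4: cycle detected

Cycle: yes


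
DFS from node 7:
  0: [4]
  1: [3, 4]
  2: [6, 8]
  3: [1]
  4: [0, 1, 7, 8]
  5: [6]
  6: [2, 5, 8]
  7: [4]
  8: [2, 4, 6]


Visit 7, push [4]
Visit 4, push [8, 1, 0]
Visit 0, push []
Visit 1, push [3]
Visit 3, push []
Visit 8, push [6, 2]
Visit 2, push [6]
Visit 6, push [5]
Visit 5, push []

DFS order: [7, 4, 0, 1, 3, 8, 2, 6, 5]


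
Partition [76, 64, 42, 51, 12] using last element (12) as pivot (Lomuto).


Pivot: 12
Place pivot at 0: [12, 64, 42, 51, 76]

Partitioned: [12, 64, 42, 51, 76]


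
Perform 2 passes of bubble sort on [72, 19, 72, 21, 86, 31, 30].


Initial: [72, 19, 72, 21, 86, 31, 30]
Pass 1: [19, 72, 21, 72, 31, 30, 86] (4 swaps)
Pass 2: [19, 21, 72, 31, 30, 72, 86] (3 swaps)

After 2 passes: [19, 21, 72, 31, 30, 72, 86]


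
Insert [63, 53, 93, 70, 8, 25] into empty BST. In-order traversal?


Insert 63: root
Insert 53: L from 63
Insert 93: R from 63
Insert 70: R from 63 -> L from 93
Insert 8: L from 63 -> L from 53
Insert 25: L from 63 -> L from 53 -> R from 8

In-order: [8, 25, 53, 63, 70, 93]


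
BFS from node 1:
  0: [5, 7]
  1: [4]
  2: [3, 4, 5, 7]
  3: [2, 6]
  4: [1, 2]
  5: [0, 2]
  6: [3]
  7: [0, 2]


Visit 1, enqueue [4]
Visit 4, enqueue [2]
Visit 2, enqueue [3, 5, 7]
Visit 3, enqueue [6]
Visit 5, enqueue [0]
Visit 7, enqueue []
Visit 6, enqueue []
Visit 0, enqueue []

BFS order: [1, 4, 2, 3, 5, 7, 6, 0]


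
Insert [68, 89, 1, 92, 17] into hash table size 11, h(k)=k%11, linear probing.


Insert 68: h=2 -> slot 2
Insert 89: h=1 -> slot 1
Insert 1: h=1, 2 probes -> slot 3
Insert 92: h=4 -> slot 4
Insert 17: h=6 -> slot 6

Table: [None, 89, 68, 1, 92, None, 17, None, None, None, None]


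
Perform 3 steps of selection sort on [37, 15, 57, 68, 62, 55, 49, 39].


Initial: [37, 15, 57, 68, 62, 55, 49, 39]
Step 1: min=15 at 1
  Swap: [15, 37, 57, 68, 62, 55, 49, 39]
Step 2: min=37 at 1
  Swap: [15, 37, 57, 68, 62, 55, 49, 39]
Step 3: min=39 at 7
  Swap: [15, 37, 39, 68, 62, 55, 49, 57]

After 3 steps: [15, 37, 39, 68, 62, 55, 49, 57]


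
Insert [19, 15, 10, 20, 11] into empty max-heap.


Insert 19: [19]
Insert 15: [19, 15]
Insert 10: [19, 15, 10]
Insert 20: [20, 19, 10, 15]
Insert 11: [20, 19, 10, 15, 11]

Final heap: [20, 19, 10, 15, 11]


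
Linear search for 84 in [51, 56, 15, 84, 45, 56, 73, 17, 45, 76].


i=0: 51!=84
i=1: 56!=84
i=2: 15!=84
i=3: 84==84 found!

Found at 3, 4 comps


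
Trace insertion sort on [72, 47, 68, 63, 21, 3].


Initial: [72, 47, 68, 63, 21, 3]
Insert 47: [47, 72, 68, 63, 21, 3]
Insert 68: [47, 68, 72, 63, 21, 3]
Insert 63: [47, 63, 68, 72, 21, 3]
Insert 21: [21, 47, 63, 68, 72, 3]
Insert 3: [3, 21, 47, 63, 68, 72]

Sorted: [3, 21, 47, 63, 68, 72]


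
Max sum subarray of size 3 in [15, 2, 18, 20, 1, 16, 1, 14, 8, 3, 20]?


[0:3]: 35
[1:4]: 40
[2:5]: 39
[3:6]: 37
[4:7]: 18
[5:8]: 31
[6:9]: 23
[7:10]: 25
[8:11]: 31

Max: 40 at [1:4]


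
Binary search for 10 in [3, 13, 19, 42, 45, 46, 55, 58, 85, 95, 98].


Step 1: lo=0, hi=10, mid=5, val=46
Step 2: lo=0, hi=4, mid=2, val=19
Step 3: lo=0, hi=1, mid=0, val=3
Step 4: lo=1, hi=1, mid=1, val=13

Not found


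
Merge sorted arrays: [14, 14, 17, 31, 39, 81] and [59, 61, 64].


Take 14 from A
Take 14 from A
Take 17 from A
Take 31 from A
Take 39 from A
Take 59 from B
Take 61 from B
Take 64 from B

Merged: [14, 14, 17, 31, 39, 59, 61, 64, 81]


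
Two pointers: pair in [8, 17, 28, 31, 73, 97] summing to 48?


lo=0(8)+hi=5(97)=105
lo=0(8)+hi=4(73)=81
lo=0(8)+hi=3(31)=39
lo=1(17)+hi=3(31)=48

Yes: 17+31=48


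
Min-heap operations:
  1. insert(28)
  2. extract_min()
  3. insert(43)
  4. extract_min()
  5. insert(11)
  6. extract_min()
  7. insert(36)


insert(28) -> [28]
extract_min()->28, []
insert(43) -> [43]
extract_min()->43, []
insert(11) -> [11]
extract_min()->11, []
insert(36) -> [36]

Final heap: [36]


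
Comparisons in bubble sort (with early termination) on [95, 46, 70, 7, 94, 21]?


Algorithm: bubble sort (with early termination)
Input: [95, 46, 70, 7, 94, 21]
Sorted: [7, 21, 46, 70, 94, 95]

15


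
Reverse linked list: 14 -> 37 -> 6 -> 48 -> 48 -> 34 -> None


Step 1: curr=14, set curr.next=prev(None) | reversed so far: 14
Step 2: curr=37, set curr.next=prev(14) | reversed so far: 37 -> 14
Step 3: curr=6, set curr.next=prev(37) | reversed so far: 6 -> 37 -> 14
Step 4: curr=48, set curr.next=prev(6) | reversed so far: 48 -> 6 -> 37 -> 14
Step 5: curr=48, set curr.next=prev(48) | reversed so far: 48 -> 48 -> 6 -> 37 -> 14
Step 6: curr=34, set curr.next=prev(48) | reversed so far: 34 -> 48 -> 48 -> 6 -> 37 -> 14

34 -> 48 -> 48 -> 6 -> 37 -> 14 -> None


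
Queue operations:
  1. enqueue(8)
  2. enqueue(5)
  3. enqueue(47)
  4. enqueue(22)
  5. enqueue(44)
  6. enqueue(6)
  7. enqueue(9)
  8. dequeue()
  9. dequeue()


enqueue(8) -> [8]
enqueue(5) -> [8, 5]
enqueue(47) -> [8, 5, 47]
enqueue(22) -> [8, 5, 47, 22]
enqueue(44) -> [8, 5, 47, 22, 44]
enqueue(6) -> [8, 5, 47, 22, 44, 6]
enqueue(9) -> [8, 5, 47, 22, 44, 6, 9]
dequeue()->8, [5, 47, 22, 44, 6, 9]
dequeue()->5, [47, 22, 44, 6, 9]

Final queue: [47, 22, 44, 6, 9]


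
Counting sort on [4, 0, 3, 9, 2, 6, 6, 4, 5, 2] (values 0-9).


Input: [4, 0, 3, 9, 2, 6, 6, 4, 5, 2]
Counts: [1, 0, 2, 1, 2, 1, 2, 0, 0, 1]

Sorted: [0, 2, 2, 3, 4, 4, 5, 6, 6, 9]


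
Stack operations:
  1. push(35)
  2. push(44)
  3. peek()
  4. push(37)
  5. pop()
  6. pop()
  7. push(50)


push(35) -> [35]
push(44) -> [35, 44]
peek()->44
push(37) -> [35, 44, 37]
pop()->37, [35, 44]
pop()->44, [35]
push(50) -> [35, 50]

Final stack: [35, 50]


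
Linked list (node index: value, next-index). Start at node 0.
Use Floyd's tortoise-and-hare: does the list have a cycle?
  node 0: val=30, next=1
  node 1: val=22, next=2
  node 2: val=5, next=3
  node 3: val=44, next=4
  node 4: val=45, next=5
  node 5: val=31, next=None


Floyd's tortoise (slow, +1) and hare (fast, +2):
  init: slow=0, fast=0
  step 1: slow=1, fast=2
  step 2: slow=2, fast=4
  step 3: fast 4->5->None, no cycle

Cycle: no


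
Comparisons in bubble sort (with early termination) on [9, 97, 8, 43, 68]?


Algorithm: bubble sort (with early termination)
Input: [9, 97, 8, 43, 68]
Sorted: [8, 9, 43, 68, 97]

9


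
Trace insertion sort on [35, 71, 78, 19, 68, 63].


Initial: [35, 71, 78, 19, 68, 63]
Insert 71: [35, 71, 78, 19, 68, 63]
Insert 78: [35, 71, 78, 19, 68, 63]
Insert 19: [19, 35, 71, 78, 68, 63]
Insert 68: [19, 35, 68, 71, 78, 63]
Insert 63: [19, 35, 63, 68, 71, 78]

Sorted: [19, 35, 63, 68, 71, 78]


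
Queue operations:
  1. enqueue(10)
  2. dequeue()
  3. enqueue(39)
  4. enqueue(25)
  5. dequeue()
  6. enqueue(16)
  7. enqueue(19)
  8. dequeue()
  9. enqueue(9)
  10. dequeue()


enqueue(10) -> [10]
dequeue()->10, []
enqueue(39) -> [39]
enqueue(25) -> [39, 25]
dequeue()->39, [25]
enqueue(16) -> [25, 16]
enqueue(19) -> [25, 16, 19]
dequeue()->25, [16, 19]
enqueue(9) -> [16, 19, 9]
dequeue()->16, [19, 9]

Final queue: [19, 9]


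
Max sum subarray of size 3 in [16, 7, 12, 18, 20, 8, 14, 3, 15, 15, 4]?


[0:3]: 35
[1:4]: 37
[2:5]: 50
[3:6]: 46
[4:7]: 42
[5:8]: 25
[6:9]: 32
[7:10]: 33
[8:11]: 34

Max: 50 at [2:5]


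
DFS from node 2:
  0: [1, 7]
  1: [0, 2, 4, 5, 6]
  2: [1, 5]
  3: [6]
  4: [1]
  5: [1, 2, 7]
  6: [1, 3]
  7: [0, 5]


Visit 2, push [5, 1]
Visit 1, push [6, 5, 4, 0]
Visit 0, push [7]
Visit 7, push [5]
Visit 5, push []
Visit 4, push []
Visit 6, push [3]
Visit 3, push []

DFS order: [2, 1, 0, 7, 5, 4, 6, 3]


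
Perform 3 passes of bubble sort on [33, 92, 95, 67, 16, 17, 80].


Initial: [33, 92, 95, 67, 16, 17, 80]
Pass 1: [33, 92, 67, 16, 17, 80, 95] (4 swaps)
Pass 2: [33, 67, 16, 17, 80, 92, 95] (4 swaps)
Pass 3: [33, 16, 17, 67, 80, 92, 95] (2 swaps)

After 3 passes: [33, 16, 17, 67, 80, 92, 95]


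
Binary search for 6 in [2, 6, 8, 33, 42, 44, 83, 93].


Step 1: lo=0, hi=7, mid=3, val=33
Step 2: lo=0, hi=2, mid=1, val=6

Found at index 1


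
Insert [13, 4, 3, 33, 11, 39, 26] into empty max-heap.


Insert 13: [13]
Insert 4: [13, 4]
Insert 3: [13, 4, 3]
Insert 33: [33, 13, 3, 4]
Insert 11: [33, 13, 3, 4, 11]
Insert 39: [39, 13, 33, 4, 11, 3]
Insert 26: [39, 13, 33, 4, 11, 3, 26]

Final heap: [39, 13, 33, 4, 11, 3, 26]


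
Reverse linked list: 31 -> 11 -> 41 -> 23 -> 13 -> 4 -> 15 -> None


Step 1: curr=31, set curr.next=prev(None) | reversed so far: 31
Step 2: curr=11, set curr.next=prev(31) | reversed so far: 11 -> 31
Step 3: curr=41, set curr.next=prev(11) | reversed so far: 41 -> 11 -> 31
Step 4: curr=23, set curr.next=prev(41) | reversed so far: 23 -> 41 -> 11 -> 31
Step 5: curr=13, set curr.next=prev(23) | reversed so far: 13 -> 23 -> 41 -> 11 -> 31
Step 6: curr=4, set curr.next=prev(13) | reversed so far: 4 -> 13 -> 23 -> 41 -> 11 -> 31
Step 7: curr=15, set curr.next=prev(4) | reversed so far: 15 -> 4 -> 13 -> 23 -> 41 -> 11 -> 31

15 -> 4 -> 13 -> 23 -> 41 -> 11 -> 31 -> None


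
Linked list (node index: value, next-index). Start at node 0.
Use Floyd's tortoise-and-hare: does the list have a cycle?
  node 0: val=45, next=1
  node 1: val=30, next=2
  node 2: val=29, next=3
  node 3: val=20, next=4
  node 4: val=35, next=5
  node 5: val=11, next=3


Floyd's tortoise (slow, +1) and hare (fast, +2):
  init: slow=0, fast=0
  step 1: slow=1, fast=2
  step 2: slow=2, fast=4
  step 3: slow=3, fast=3
  slow == fast at node 3: cycle detected

Cycle: yes


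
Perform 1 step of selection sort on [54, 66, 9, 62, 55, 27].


Initial: [54, 66, 9, 62, 55, 27]
Step 1: min=9 at 2
  Swap: [9, 66, 54, 62, 55, 27]

After 1 step: [9, 66, 54, 62, 55, 27]


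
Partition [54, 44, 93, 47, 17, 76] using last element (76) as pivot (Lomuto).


Pivot: 76
  54 <= 76: advance i (no swap)
  44 <= 76: advance i (no swap)
  47 <= 76: swap -> [54, 44, 47, 93, 17, 76]
  17 <= 76: swap -> [54, 44, 47, 17, 93, 76]
Place pivot at 4: [54, 44, 47, 17, 76, 93]

Partitioned: [54, 44, 47, 17, 76, 93]


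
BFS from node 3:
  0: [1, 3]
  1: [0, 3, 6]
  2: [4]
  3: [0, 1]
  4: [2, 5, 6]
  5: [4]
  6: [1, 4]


Visit 3, enqueue [0, 1]
Visit 0, enqueue []
Visit 1, enqueue [6]
Visit 6, enqueue [4]
Visit 4, enqueue [2, 5]
Visit 2, enqueue []
Visit 5, enqueue []

BFS order: [3, 0, 1, 6, 4, 2, 5]


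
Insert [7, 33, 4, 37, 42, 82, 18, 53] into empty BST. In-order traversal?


Insert 7: root
Insert 33: R from 7
Insert 4: L from 7
Insert 37: R from 7 -> R from 33
Insert 42: R from 7 -> R from 33 -> R from 37
Insert 82: R from 7 -> R from 33 -> R from 37 -> R from 42
Insert 18: R from 7 -> L from 33
Insert 53: R from 7 -> R from 33 -> R from 37 -> R from 42 -> L from 82

In-order: [4, 7, 18, 33, 37, 42, 53, 82]


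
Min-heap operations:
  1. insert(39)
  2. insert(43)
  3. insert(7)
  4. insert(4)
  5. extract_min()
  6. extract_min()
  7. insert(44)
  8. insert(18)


insert(39) -> [39]
insert(43) -> [39, 43]
insert(7) -> [7, 43, 39]
insert(4) -> [4, 7, 39, 43]
extract_min()->4, [7, 43, 39]
extract_min()->7, [39, 43]
insert(44) -> [39, 43, 44]
insert(18) -> [18, 39, 44, 43]

Final heap: [18, 39, 44, 43]


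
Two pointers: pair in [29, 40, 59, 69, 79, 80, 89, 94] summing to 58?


lo=0(29)+hi=7(94)=123
lo=0(29)+hi=6(89)=118
lo=0(29)+hi=5(80)=109
lo=0(29)+hi=4(79)=108
lo=0(29)+hi=3(69)=98
lo=0(29)+hi=2(59)=88
lo=0(29)+hi=1(40)=69

No pair found


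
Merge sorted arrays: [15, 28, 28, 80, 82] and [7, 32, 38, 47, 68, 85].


Take 7 from B
Take 15 from A
Take 28 from A
Take 28 from A
Take 32 from B
Take 38 from B
Take 47 from B
Take 68 from B
Take 80 from A
Take 82 from A

Merged: [7, 15, 28, 28, 32, 38, 47, 68, 80, 82, 85]


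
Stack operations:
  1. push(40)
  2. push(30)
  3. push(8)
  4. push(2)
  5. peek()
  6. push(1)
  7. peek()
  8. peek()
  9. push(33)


push(40) -> [40]
push(30) -> [40, 30]
push(8) -> [40, 30, 8]
push(2) -> [40, 30, 8, 2]
peek()->2
push(1) -> [40, 30, 8, 2, 1]
peek()->1
peek()->1
push(33) -> [40, 30, 8, 2, 1, 33]

Final stack: [40, 30, 8, 2, 1, 33]


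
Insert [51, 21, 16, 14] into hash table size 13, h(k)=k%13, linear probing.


Insert 51: h=12 -> slot 12
Insert 21: h=8 -> slot 8
Insert 16: h=3 -> slot 3
Insert 14: h=1 -> slot 1

Table: [None, 14, None, 16, None, None, None, None, 21, None, None, None, 51]


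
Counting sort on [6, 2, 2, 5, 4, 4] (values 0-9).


Input: [6, 2, 2, 5, 4, 4]
Counts: [0, 0, 2, 0, 2, 1, 1, 0, 0, 0]

Sorted: [2, 2, 4, 4, 5, 6]


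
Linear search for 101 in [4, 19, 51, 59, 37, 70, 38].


i=0: 4!=101
i=1: 19!=101
i=2: 51!=101
i=3: 59!=101
i=4: 37!=101
i=5: 70!=101
i=6: 38!=101

Not found, 7 comps


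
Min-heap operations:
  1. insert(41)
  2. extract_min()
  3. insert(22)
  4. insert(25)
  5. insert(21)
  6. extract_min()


insert(41) -> [41]
extract_min()->41, []
insert(22) -> [22]
insert(25) -> [22, 25]
insert(21) -> [21, 25, 22]
extract_min()->21, [22, 25]

Final heap: [22, 25]


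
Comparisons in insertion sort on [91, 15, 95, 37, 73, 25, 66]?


Algorithm: insertion sort
Input: [91, 15, 95, 37, 73, 25, 66]
Sorted: [15, 25, 37, 66, 73, 91, 95]

17


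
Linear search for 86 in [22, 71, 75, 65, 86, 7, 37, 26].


i=0: 22!=86
i=1: 71!=86
i=2: 75!=86
i=3: 65!=86
i=4: 86==86 found!

Found at 4, 5 comps


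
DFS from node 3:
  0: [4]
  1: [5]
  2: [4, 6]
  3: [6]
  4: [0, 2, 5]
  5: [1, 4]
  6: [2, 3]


Visit 3, push [6]
Visit 6, push [2]
Visit 2, push [4]
Visit 4, push [5, 0]
Visit 0, push []
Visit 5, push [1]
Visit 1, push []

DFS order: [3, 6, 2, 4, 0, 5, 1]


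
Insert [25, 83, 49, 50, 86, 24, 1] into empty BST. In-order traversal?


Insert 25: root
Insert 83: R from 25
Insert 49: R from 25 -> L from 83
Insert 50: R from 25 -> L from 83 -> R from 49
Insert 86: R from 25 -> R from 83
Insert 24: L from 25
Insert 1: L from 25 -> L from 24

In-order: [1, 24, 25, 49, 50, 83, 86]


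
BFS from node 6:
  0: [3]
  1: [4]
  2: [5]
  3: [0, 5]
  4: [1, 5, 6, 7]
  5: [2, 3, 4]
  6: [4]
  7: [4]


Visit 6, enqueue [4]
Visit 4, enqueue [1, 5, 7]
Visit 1, enqueue []
Visit 5, enqueue [2, 3]
Visit 7, enqueue []
Visit 2, enqueue []
Visit 3, enqueue [0]
Visit 0, enqueue []

BFS order: [6, 4, 1, 5, 7, 2, 3, 0]


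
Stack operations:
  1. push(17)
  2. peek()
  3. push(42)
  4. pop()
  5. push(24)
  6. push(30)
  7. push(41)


push(17) -> [17]
peek()->17
push(42) -> [17, 42]
pop()->42, [17]
push(24) -> [17, 24]
push(30) -> [17, 24, 30]
push(41) -> [17, 24, 30, 41]

Final stack: [17, 24, 30, 41]


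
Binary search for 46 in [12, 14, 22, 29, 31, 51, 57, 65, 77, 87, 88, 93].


Step 1: lo=0, hi=11, mid=5, val=51
Step 2: lo=0, hi=4, mid=2, val=22
Step 3: lo=3, hi=4, mid=3, val=29
Step 4: lo=4, hi=4, mid=4, val=31

Not found


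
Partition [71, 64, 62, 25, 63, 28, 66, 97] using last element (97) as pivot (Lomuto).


Pivot: 97
  71 <= 97: advance i (no swap)
  64 <= 97: advance i (no swap)
  62 <= 97: advance i (no swap)
  25 <= 97: advance i (no swap)
  63 <= 97: advance i (no swap)
  28 <= 97: advance i (no swap)
  66 <= 97: advance i (no swap)
Place pivot at 7: [71, 64, 62, 25, 63, 28, 66, 97]

Partitioned: [71, 64, 62, 25, 63, 28, 66, 97]


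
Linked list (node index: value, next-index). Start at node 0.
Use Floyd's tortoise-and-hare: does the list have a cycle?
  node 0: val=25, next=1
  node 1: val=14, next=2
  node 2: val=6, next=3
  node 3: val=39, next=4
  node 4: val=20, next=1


Floyd's tortoise (slow, +1) and hare (fast, +2):
  init: slow=0, fast=0
  step 1: slow=1, fast=2
  step 2: slow=2, fast=4
  step 3: slow=3, fast=2
  step 4: slow=4, fast=4
  slow == fast at node 4: cycle detected

Cycle: yes


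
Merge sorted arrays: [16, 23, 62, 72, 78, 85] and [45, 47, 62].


Take 16 from A
Take 23 from A
Take 45 from B
Take 47 from B
Take 62 from A
Take 62 from B

Merged: [16, 23, 45, 47, 62, 62, 72, 78, 85]


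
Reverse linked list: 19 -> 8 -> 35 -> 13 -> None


Step 1: curr=19, set curr.next=prev(None) | reversed so far: 19
Step 2: curr=8, set curr.next=prev(19) | reversed so far: 8 -> 19
Step 3: curr=35, set curr.next=prev(8) | reversed so far: 35 -> 8 -> 19
Step 4: curr=13, set curr.next=prev(35) | reversed so far: 13 -> 35 -> 8 -> 19

13 -> 35 -> 8 -> 19 -> None


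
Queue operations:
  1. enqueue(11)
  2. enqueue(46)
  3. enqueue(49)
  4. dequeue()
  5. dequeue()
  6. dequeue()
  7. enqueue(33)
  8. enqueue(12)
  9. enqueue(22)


enqueue(11) -> [11]
enqueue(46) -> [11, 46]
enqueue(49) -> [11, 46, 49]
dequeue()->11, [46, 49]
dequeue()->46, [49]
dequeue()->49, []
enqueue(33) -> [33]
enqueue(12) -> [33, 12]
enqueue(22) -> [33, 12, 22]

Final queue: [33, 12, 22]


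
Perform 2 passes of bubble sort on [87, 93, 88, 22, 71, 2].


Initial: [87, 93, 88, 22, 71, 2]
Pass 1: [87, 88, 22, 71, 2, 93] (4 swaps)
Pass 2: [87, 22, 71, 2, 88, 93] (3 swaps)

After 2 passes: [87, 22, 71, 2, 88, 93]


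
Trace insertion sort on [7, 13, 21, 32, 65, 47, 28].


Initial: [7, 13, 21, 32, 65, 47, 28]
Insert 13: [7, 13, 21, 32, 65, 47, 28]
Insert 21: [7, 13, 21, 32, 65, 47, 28]
Insert 32: [7, 13, 21, 32, 65, 47, 28]
Insert 65: [7, 13, 21, 32, 65, 47, 28]
Insert 47: [7, 13, 21, 32, 47, 65, 28]
Insert 28: [7, 13, 21, 28, 32, 47, 65]

Sorted: [7, 13, 21, 28, 32, 47, 65]


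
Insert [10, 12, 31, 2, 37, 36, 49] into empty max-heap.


Insert 10: [10]
Insert 12: [12, 10]
Insert 31: [31, 10, 12]
Insert 2: [31, 10, 12, 2]
Insert 37: [37, 31, 12, 2, 10]
Insert 36: [37, 31, 36, 2, 10, 12]
Insert 49: [49, 31, 37, 2, 10, 12, 36]

Final heap: [49, 31, 37, 2, 10, 12, 36]


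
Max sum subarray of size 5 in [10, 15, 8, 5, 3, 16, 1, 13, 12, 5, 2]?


[0:5]: 41
[1:6]: 47
[2:7]: 33
[3:8]: 38
[4:9]: 45
[5:10]: 47
[6:11]: 33

Max: 47 at [1:6]


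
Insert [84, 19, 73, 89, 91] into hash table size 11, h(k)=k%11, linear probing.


Insert 84: h=7 -> slot 7
Insert 19: h=8 -> slot 8
Insert 73: h=7, 2 probes -> slot 9
Insert 89: h=1 -> slot 1
Insert 91: h=3 -> slot 3

Table: [None, 89, None, 91, None, None, None, 84, 19, 73, None]


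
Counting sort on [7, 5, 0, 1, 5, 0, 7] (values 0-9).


Input: [7, 5, 0, 1, 5, 0, 7]
Counts: [2, 1, 0, 0, 0, 2, 0, 2, 0, 0]

Sorted: [0, 0, 1, 5, 5, 7, 7]


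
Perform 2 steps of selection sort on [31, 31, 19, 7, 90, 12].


Initial: [31, 31, 19, 7, 90, 12]
Step 1: min=7 at 3
  Swap: [7, 31, 19, 31, 90, 12]
Step 2: min=12 at 5
  Swap: [7, 12, 19, 31, 90, 31]

After 2 steps: [7, 12, 19, 31, 90, 31]


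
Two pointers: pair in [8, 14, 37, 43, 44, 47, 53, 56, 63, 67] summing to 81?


lo=0(8)+hi=9(67)=75
lo=1(14)+hi=9(67)=81

Yes: 14+67=81


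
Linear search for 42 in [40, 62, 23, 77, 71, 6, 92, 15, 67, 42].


i=0: 40!=42
i=1: 62!=42
i=2: 23!=42
i=3: 77!=42
i=4: 71!=42
i=5: 6!=42
i=6: 92!=42
i=7: 15!=42
i=8: 67!=42
i=9: 42==42 found!

Found at 9, 10 comps


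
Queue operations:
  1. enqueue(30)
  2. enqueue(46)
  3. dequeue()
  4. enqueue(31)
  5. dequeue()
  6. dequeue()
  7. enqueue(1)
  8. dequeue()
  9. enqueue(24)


enqueue(30) -> [30]
enqueue(46) -> [30, 46]
dequeue()->30, [46]
enqueue(31) -> [46, 31]
dequeue()->46, [31]
dequeue()->31, []
enqueue(1) -> [1]
dequeue()->1, []
enqueue(24) -> [24]

Final queue: [24]


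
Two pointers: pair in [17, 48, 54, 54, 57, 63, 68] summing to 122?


lo=0(17)+hi=6(68)=85
lo=1(48)+hi=6(68)=116
lo=2(54)+hi=6(68)=122

Yes: 54+68=122


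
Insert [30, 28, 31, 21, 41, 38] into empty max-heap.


Insert 30: [30]
Insert 28: [30, 28]
Insert 31: [31, 28, 30]
Insert 21: [31, 28, 30, 21]
Insert 41: [41, 31, 30, 21, 28]
Insert 38: [41, 31, 38, 21, 28, 30]

Final heap: [41, 31, 38, 21, 28, 30]


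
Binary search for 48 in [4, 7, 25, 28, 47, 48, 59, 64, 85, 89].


Step 1: lo=0, hi=9, mid=4, val=47
Step 2: lo=5, hi=9, mid=7, val=64
Step 3: lo=5, hi=6, mid=5, val=48

Found at index 5


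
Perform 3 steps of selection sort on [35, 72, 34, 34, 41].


Initial: [35, 72, 34, 34, 41]
Step 1: min=34 at 2
  Swap: [34, 72, 35, 34, 41]
Step 2: min=34 at 3
  Swap: [34, 34, 35, 72, 41]
Step 3: min=35 at 2
  Swap: [34, 34, 35, 72, 41]

After 3 steps: [34, 34, 35, 72, 41]


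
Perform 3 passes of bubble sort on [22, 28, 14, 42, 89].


Initial: [22, 28, 14, 42, 89]
Pass 1: [22, 14, 28, 42, 89] (1 swaps)
Pass 2: [14, 22, 28, 42, 89] (1 swaps)
Pass 3: [14, 22, 28, 42, 89] (0 swaps)

After 3 passes: [14, 22, 28, 42, 89]


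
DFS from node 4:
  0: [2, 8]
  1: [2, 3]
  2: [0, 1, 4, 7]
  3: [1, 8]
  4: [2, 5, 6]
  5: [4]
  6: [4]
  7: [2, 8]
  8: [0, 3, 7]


Visit 4, push [6, 5, 2]
Visit 2, push [7, 1, 0]
Visit 0, push [8]
Visit 8, push [7, 3]
Visit 3, push [1]
Visit 1, push []
Visit 7, push []
Visit 5, push []
Visit 6, push []

DFS order: [4, 2, 0, 8, 3, 1, 7, 5, 6]


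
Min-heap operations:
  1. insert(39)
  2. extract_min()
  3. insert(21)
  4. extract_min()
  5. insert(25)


insert(39) -> [39]
extract_min()->39, []
insert(21) -> [21]
extract_min()->21, []
insert(25) -> [25]

Final heap: [25]
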